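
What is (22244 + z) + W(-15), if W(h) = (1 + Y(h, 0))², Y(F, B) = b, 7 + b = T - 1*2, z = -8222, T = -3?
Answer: 14143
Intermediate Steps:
b = -12 (b = -7 + (-3 - 1*2) = -7 + (-3 - 2) = -7 - 5 = -12)
Y(F, B) = -12
W(h) = 121 (W(h) = (1 - 12)² = (-11)² = 121)
(22244 + z) + W(-15) = (22244 - 8222) + 121 = 14022 + 121 = 14143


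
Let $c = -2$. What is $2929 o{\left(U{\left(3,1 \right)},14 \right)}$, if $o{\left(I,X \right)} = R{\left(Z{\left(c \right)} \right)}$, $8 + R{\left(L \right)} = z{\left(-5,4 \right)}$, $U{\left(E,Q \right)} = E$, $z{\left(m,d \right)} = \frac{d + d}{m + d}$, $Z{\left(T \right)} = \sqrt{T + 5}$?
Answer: $-46864$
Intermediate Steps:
$Z{\left(T \right)} = \sqrt{5 + T}$
$z{\left(m,d \right)} = \frac{2 d}{d + m}$
$R{\left(L \right)} = -16$ ($R{\left(L \right)} = -8 + 2 \cdot 4 \frac{1}{4 - 5} = -8 + 2 \cdot 4 \frac{1}{-1} = -8 + 2 \cdot 4 \left(-1\right) = -8 - 8 = -16$)
$o{\left(I,X \right)} = -16$
$2929 o{\left(U{\left(3,1 \right)},14 \right)} = 2929 \left(-16\right) = -46864$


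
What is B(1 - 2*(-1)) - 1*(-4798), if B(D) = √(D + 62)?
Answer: 4798 + √65 ≈ 4806.1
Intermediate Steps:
B(D) = √(62 + D)
B(1 - 2*(-1)) - 1*(-4798) = √(62 + (1 - 2*(-1))) - 1*(-4798) = √(62 + (1 + 2)) + 4798 = √(62 + 3) + 4798 = √65 + 4798 = 4798 + √65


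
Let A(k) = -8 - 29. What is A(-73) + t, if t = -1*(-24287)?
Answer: 24250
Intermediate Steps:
A(k) = -37
t = 24287
A(-73) + t = -37 + 24287 = 24250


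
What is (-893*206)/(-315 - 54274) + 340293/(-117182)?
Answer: 2980311779/6396848198 ≈ 0.46590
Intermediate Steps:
(-893*206)/(-315 - 54274) + 340293/(-117182) = -183958/(-54589) + 340293*(-1/117182) = -183958*(-1/54589) - 340293/117182 = 183958/54589 - 340293/117182 = 2980311779/6396848198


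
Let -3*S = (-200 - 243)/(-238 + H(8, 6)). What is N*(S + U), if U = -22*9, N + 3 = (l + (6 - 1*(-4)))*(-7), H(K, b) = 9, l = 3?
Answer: 12828086/687 ≈ 18673.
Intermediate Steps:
N = -94 (N = -3 + (3 + (6 - 1*(-4)))*(-7) = -3 + (3 + (6 + 4))*(-7) = -3 + (3 + 10)*(-7) = -3 + 13*(-7) = -3 - 91 = -94)
U = -198
S = -443/687 (S = -(-200 - 243)/(3*(-238 + 9)) = -(-443)/(3*(-229)) = -(-443)*(-1)/(3*229) = -⅓*443/229 = -443/687 ≈ -0.64483)
N*(S + U) = -94*(-443/687 - 198) = -94*(-136469/687) = 12828086/687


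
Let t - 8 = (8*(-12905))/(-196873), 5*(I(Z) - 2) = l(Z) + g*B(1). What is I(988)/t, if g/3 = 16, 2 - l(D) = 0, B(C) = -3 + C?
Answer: -1378111/699260 ≈ -1.9708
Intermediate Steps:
l(D) = 2 (l(D) = 2 - 1*0 = 2 + 0 = 2)
g = 48 (g = 3*16 = 48)
I(Z) = -84/5 (I(Z) = 2 + (2 + 48*(-3 + 1))/5 = 2 + (2 + 48*(-2))/5 = 2 + (2 - 96)/5 = 2 + (1/5)*(-94) = 2 - 94/5 = -84/5)
t = 1678224/196873 (t = 8 + (8*(-12905))/(-196873) = 8 - 103240*(-1/196873) = 8 + 103240/196873 = 1678224/196873 ≈ 8.5244)
I(988)/t = -84/(5*1678224/196873) = -84/5*196873/1678224 = -1378111/699260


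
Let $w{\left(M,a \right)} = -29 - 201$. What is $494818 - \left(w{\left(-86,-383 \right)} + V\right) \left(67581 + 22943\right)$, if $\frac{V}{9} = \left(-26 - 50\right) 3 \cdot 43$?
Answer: $8008791002$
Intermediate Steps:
$w{\left(M,a \right)} = -230$ ($w{\left(M,a \right)} = -29 - 201 = -230$)
$V = -88236$ ($V = 9 \left(-26 - 50\right) 3 \cdot 43 = 9 \left(\left(-76\right) 129\right) = 9 \left(-9804\right) = -88236$)
$494818 - \left(w{\left(-86,-383 \right)} + V\right) \left(67581 + 22943\right) = 494818 - \left(-230 - 88236\right) \left(67581 + 22943\right) = 494818 - \left(-88466\right) 90524 = 494818 - -8008296184 = 494818 + 8008296184 = 8008791002$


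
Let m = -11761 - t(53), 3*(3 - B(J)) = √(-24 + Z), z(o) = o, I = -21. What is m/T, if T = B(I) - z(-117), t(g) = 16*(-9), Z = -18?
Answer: -2091060/21607 - 11617*I*√42/43214 ≈ -96.777 - 1.7422*I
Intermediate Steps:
B(J) = 3 - I*√42/3 (B(J) = 3 - √(-24 - 18)/3 = 3 - I*√42/3)
t(g) = -144
m = -11617 (m = -11761 - 1*(-144) = -11761 + 144 = -11617)
T = 120 - I*√42/3 (T = (3 - I*√42/3) - 1*(-117) = (3 - I*√42/3) + 117 = 120 - I*√42/3 ≈ 120.0 - 2.1602*I)
m/T = -11617/(120 - I*√42/3)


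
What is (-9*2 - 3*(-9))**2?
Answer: 81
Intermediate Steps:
(-9*2 - 3*(-9))**2 = (-18 + 27)**2 = 9**2 = 81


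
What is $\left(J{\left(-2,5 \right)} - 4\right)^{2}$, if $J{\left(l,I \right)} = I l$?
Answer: $196$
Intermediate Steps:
$\left(J{\left(-2,5 \right)} - 4\right)^{2} = \left(5 \left(-2\right) - 4\right)^{2} = \left(-10 - 4\right)^{2} = \left(-14\right)^{2} = 196$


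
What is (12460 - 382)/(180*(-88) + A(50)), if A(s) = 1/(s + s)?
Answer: -1207800/1583999 ≈ -0.76250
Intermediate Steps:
A(s) = 1/(2*s)
(12460 - 382)/(180*(-88) + A(50)) = (12460 - 382)/(180*(-88) + (1/2)/50) = 12078/(-15840 + (1/2)*(1/50)) = 12078/(-15840 + 1/100) = 12078/(-1583999/100) = 12078*(-100/1583999) = -1207800/1583999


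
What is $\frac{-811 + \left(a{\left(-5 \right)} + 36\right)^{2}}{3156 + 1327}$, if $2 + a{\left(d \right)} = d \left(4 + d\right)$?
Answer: $\frac{710}{4483} \approx 0.15838$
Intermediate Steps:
$a{\left(d \right)} = -2 + d \left(4 + d\right)$
$\frac{-811 + \left(a{\left(-5 \right)} + 36\right)^{2}}{3156 + 1327} = \frac{-811 + \left(\left(-2 + \left(-5\right)^{2} + 4 \left(-5\right)\right) + 36\right)^{2}}{3156 + 1327} = \frac{-811 + \left(\left(-2 + 25 - 20\right) + 36\right)^{2}}{4483} = \left(-811 + \left(3 + 36\right)^{2}\right) \frac{1}{4483} = \left(-811 + 39^{2}\right) \frac{1}{4483} = \left(-811 + 1521\right) \frac{1}{4483} = 710 \cdot \frac{1}{4483} = \frac{710}{4483}$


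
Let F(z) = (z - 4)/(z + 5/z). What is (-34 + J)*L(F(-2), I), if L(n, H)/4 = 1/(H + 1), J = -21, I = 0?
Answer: -220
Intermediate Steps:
F(z) = (-4 + z)/(z + 5/z)
L(n, H) = 4/(1 + H) (L(n, H) = 4/(H + 1) = 4/(1 + H))
(-34 + J)*L(F(-2), I) = (-34 - 21)*(4/(1 + 0)) = -220/1 = -220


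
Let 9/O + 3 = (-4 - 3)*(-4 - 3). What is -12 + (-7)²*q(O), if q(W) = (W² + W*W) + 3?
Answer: 146799/1058 ≈ 138.75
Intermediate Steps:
O = 9/46 (O = 9/(-3 + (-4 - 3)*(-4 - 3)) = 9/(-3 - 7*(-7)) = 9/(-3 + 49) = 9/46 ≈ 0.19565)
q(W) = 3 + 2*W² (q(W) = (W² + W²) + 3 = 2*W² + 3 = 3 + 2*W²)
-12 + (-7)²*q(O) = -12 + (-7)²*(3 + 2*(9/46)²) = -12 + 49*(3 + 2*(81/2116)) = -12 + 49*(3 + 81/1058) = -12 + 49*(3255/1058) = -12 + 159495/1058 = 146799/1058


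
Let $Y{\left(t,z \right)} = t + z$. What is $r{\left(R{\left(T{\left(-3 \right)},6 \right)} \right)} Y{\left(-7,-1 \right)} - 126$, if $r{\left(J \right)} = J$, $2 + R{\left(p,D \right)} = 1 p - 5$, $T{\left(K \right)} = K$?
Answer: $-46$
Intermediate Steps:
$R{\left(p,D \right)} = -7 + p$ ($R{\left(p,D \right)} = -2 + \left(1 p - 5\right) = -2 + \left(p - 5\right) = -2 + \left(-5 + p\right) = -7 + p$)
$r{\left(R{\left(T{\left(-3 \right)},6 \right)} \right)} Y{\left(-7,-1 \right)} - 126 = \left(-7 - 3\right) \left(-7 - 1\right) - 126 = \left(-10\right) \left(-8\right) - 126 = 80 - 126 = -46$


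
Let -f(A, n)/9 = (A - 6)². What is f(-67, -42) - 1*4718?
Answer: -52679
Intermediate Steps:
f(A, n) = -9*(-6 + A)² (f(A, n) = -9*(A - 6)² = -9*(-6 + A)²)
f(-67, -42) - 1*4718 = -9*(-6 - 67)² - 1*4718 = -9*(-73)² - 4718 = -9*5329 - 4718 = -47961 - 4718 = -52679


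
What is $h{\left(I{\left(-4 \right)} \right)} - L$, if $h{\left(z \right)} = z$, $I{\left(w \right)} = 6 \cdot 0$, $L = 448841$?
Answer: $-448841$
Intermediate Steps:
$I{\left(w \right)} = 0$
$h{\left(I{\left(-4 \right)} \right)} - L = 0 - 448841 = -448841$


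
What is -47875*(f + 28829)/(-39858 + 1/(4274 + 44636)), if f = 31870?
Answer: 142130729808750/1949454779 ≈ 72908.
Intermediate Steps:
-47875*(f + 28829)/(-39858 + 1/(4274 + 44636)) = -47875*(31870 + 28829)/(-39858 + 1/(4274 + 44636)) = -47875*60699/(-39858 + 1/48910) = -47875/((-1949454779/48910*1/60699)) = -47875/(-1949454779/2968788090) = -47875*(-2968788090/1949454779) = 142130729808750/1949454779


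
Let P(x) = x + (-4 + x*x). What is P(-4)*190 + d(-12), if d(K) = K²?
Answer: 1664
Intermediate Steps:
P(x) = -4 + x + x² (P(x) = x + (-4 + x²) = -4 + x + x²)
P(-4)*190 + d(-12) = (-4 - 4 + (-4)²)*190 + (-12)² = (-4 - 4 + 16)*190 + 144 = 8*190 + 144 = 1520 + 144 = 1664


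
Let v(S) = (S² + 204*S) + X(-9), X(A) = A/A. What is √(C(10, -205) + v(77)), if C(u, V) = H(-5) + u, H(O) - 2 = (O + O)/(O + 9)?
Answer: √86590/2 ≈ 147.13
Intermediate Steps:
X(A) = 1
H(O) = 2 + 2*O/(9 + O) (H(O) = 2 + (O + O)/(O + 9) = 2 + (2*O)/(9 + O) = 2 + 2*O/(9 + O))
C(u, V) = -½ + u (C(u, V) = 2*(9 + 2*(-5))/(9 - 5) + u = 2*(9 - 10)/4 + u = 2*(¼)*(-1) + u = -½ + u)
v(S) = 1 + S² + 204*S (v(S) = (S² + 204*S) + 1 = 1 + S² + 204*S)
√(C(10, -205) + v(77)) = √((-½ + 10) + (1 + 77² + 204*77)) = √(19/2 + (1 + 5929 + 15708)) = √(19/2 + 21638) = √(43295/2) = √86590/2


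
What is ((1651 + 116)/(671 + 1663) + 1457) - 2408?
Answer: -739289/778 ≈ -950.24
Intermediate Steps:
((1651 + 116)/(671 + 1663) + 1457) - 2408 = (1767/2334 + 1457) - 2408 = (1767*(1/2334) + 1457) - 2408 = (589/778 + 1457) - 2408 = 1134135/778 - 2408 = -739289/778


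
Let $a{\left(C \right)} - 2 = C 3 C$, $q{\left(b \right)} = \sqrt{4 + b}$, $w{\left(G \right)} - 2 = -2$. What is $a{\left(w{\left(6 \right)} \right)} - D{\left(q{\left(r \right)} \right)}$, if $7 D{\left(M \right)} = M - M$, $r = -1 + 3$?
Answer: $2$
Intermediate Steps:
$w{\left(G \right)} = 0$ ($w{\left(G \right)} = 2 - 2 = 0$)
$r = 2$
$D{\left(M \right)} = 0$ ($D{\left(M \right)} = \frac{M - M}{7} = \frac{1}{7} \cdot 0 = 0$)
$a{\left(C \right)} = 2 + 3 C^{2}$ ($a{\left(C \right)} = 2 + C 3 C = 2 + 3 C C = 2 + 3 C^{2}$)
$a{\left(w{\left(6 \right)} \right)} - D{\left(q{\left(r \right)} \right)} = \left(2 + 3 \cdot 0^{2}\right) - 0 = \left(2 + 3 \cdot 0\right) + 0 = \left(2 + 0\right) + 0 = 2 + 0 = 2$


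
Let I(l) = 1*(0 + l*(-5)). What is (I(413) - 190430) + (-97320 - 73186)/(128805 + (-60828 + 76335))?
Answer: -1984250639/10308 ≈ -1.9250e+5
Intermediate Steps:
I(l) = -5*l (I(l) = 1*(0 - 5*l) = 1*(-5*l) = -5*l)
(I(413) - 190430) + (-97320 - 73186)/(128805 + (-60828 + 76335)) = (-5*413 - 190430) + (-97320 - 73186)/(128805 + (-60828 + 76335)) = (-2065 - 190430) - 170506/(128805 + 15507) = -192495 - 170506/144312 = -192495 - 170506*1/144312 = -192495 - 12179/10308 = -1984250639/10308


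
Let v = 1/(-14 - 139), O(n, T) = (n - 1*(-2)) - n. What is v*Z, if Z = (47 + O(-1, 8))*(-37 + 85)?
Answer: -784/51 ≈ -15.373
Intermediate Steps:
O(n, T) = 2 (O(n, T) = (n + 2) - n = (2 + n) - n = 2)
v = -1/153 (v = 1/(-153) = -1/153 ≈ -0.0065359)
Z = 2352 (Z = (47 + 2)*(-37 + 85) = 49*48 = 2352)
v*Z = -1/153*2352 = -784/51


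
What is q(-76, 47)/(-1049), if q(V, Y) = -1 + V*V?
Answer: -5775/1049 ≈ -5.5052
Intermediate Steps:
q(V, Y) = -1 + V**2
q(-76, 47)/(-1049) = (-1 + (-76)**2)/(-1049) = (-1 + 5776)*(-1/1049) = 5775*(-1/1049) = -5775/1049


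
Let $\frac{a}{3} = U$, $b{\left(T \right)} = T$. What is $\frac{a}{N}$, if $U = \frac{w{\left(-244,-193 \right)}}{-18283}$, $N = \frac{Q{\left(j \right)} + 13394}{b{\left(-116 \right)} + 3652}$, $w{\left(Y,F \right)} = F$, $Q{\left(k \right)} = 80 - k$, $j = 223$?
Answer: $\frac{682448}{80756011} \approx 0.0084507$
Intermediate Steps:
$N = \frac{13251}{3536}$ ($N = \frac{\left(80 - 223\right) + 13394}{-116 + 3652} = \frac{\left(80 - 223\right) + 13394}{3536} = \left(-143 + 13394\right) \frac{1}{3536} = 13251 \cdot \frac{1}{3536} = \frac{13251}{3536} \approx 3.7475$)
$U = \frac{193}{18283}$ ($U = - \frac{193}{-18283} = \left(-193\right) \left(- \frac{1}{18283}\right) = \frac{193}{18283} \approx 0.010556$)
$a = \frac{579}{18283}$ ($a = 3 \cdot \frac{193}{18283} = \frac{579}{18283} \approx 0.031669$)
$\frac{a}{N} = \frac{579}{18283 \cdot \frac{13251}{3536}} = \frac{579}{18283} \cdot \frac{3536}{13251} = \frac{682448}{80756011}$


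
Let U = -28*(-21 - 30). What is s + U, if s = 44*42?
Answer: 3276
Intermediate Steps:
s = 1848
U = 1428 (U = -28*(-51) = 1428)
s + U = 1848 + 1428 = 3276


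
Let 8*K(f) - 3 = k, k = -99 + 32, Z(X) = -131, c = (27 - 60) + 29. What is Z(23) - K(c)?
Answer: -123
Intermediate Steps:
c = -4 (c = -33 + 29 = -4)
k = -67
K(f) = -8 (K(f) = 3/8 + (1/8)*(-67) = 3/8 - 67/8 = -8)
Z(23) - K(c) = -131 - 1*(-8) = -131 + 8 = -123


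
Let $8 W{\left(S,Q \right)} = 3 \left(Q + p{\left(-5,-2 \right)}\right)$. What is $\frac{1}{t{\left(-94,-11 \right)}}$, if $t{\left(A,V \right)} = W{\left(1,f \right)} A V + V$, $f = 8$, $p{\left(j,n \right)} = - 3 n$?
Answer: $\frac{2}{10835} \approx 0.00018459$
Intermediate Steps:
$W{\left(S,Q \right)} = \frac{9}{4} + \frac{3 Q}{8}$ ($W{\left(S,Q \right)} = \frac{3 \left(Q - -6\right)}{8} = \frac{3 \left(Q + 6\right)}{8} = \frac{3 \left(6 + Q\right)}{8} = \frac{18 + 3 Q}{8} = \frac{9}{4} + \frac{3 Q}{8}$)
$t{\left(A,V \right)} = V + \frac{21 A V}{4}$ ($t{\left(A,V \right)} = \left(\frac{9}{4} + \frac{3}{8} \cdot 8\right) A V + V = \left(\frac{9}{4} + 3\right) A V + V = \frac{21 A}{4} V + V = \frac{21 A V}{4} + V = V + \frac{21 A V}{4}$)
$\frac{1}{t{\left(-94,-11 \right)}} = \frac{1}{\frac{1}{4} \left(-11\right) \left(4 + 21 \left(-94\right)\right)} = \frac{1}{\frac{1}{4} \left(-11\right) \left(4 - 1974\right)} = \frac{1}{\frac{1}{4} \left(-11\right) \left(-1970\right)} = \frac{1}{\frac{10835}{2}} = \frac{2}{10835}$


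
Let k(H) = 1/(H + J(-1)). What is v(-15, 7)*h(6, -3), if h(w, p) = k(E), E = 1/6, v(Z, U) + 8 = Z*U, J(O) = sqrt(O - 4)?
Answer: 678*I/(-I + 6*sqrt(5)) ≈ -3.7459 + 50.256*I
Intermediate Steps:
J(O) = sqrt(-4 + O)
v(Z, U) = -8 + U*Z (v(Z, U) = -8 + Z*U = -8 + U*Z)
E = 1/6 ≈ 0.16667
k(H) = 1/(H + I*sqrt(5)) (k(H) = 1/(H + sqrt(-4 - 1)) = 1/(H + sqrt(-5)) = 1/(H + I*sqrt(5)))
h(w, p) = 1/(1/6 + I*sqrt(5))
v(-15, 7)*h(6, -3) = (-8 + 7*(-15))*(6/181 - 36*I*sqrt(5)/181) = (-8 - 105)*(6/181 - 36*I*sqrt(5)/181) = -113*(6/181 - 36*I*sqrt(5)/181) = -678/181 + 4068*I*sqrt(5)/181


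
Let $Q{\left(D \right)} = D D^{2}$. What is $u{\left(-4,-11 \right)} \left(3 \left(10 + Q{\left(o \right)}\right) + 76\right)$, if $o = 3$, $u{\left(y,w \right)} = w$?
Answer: $-2057$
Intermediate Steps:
$Q{\left(D \right)} = D^{3}$
$u{\left(-4,-11 \right)} \left(3 \left(10 + Q{\left(o \right)}\right) + 76\right) = - 11 \left(3 \left(10 + 3^{3}\right) + 76\right) = - 11 \left(3 \left(10 + 27\right) + 76\right) = - 11 \left(3 \cdot 37 + 76\right) = - 11 \left(111 + 76\right) = \left(-11\right) 187 = -2057$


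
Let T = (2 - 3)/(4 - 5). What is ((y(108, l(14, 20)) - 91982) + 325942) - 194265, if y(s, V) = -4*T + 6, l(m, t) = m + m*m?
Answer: 39697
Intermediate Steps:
T = 1 (T = -1/(-1) = -1*(-1) = 1)
l(m, t) = m + m²
y(s, V) = 2 (y(s, V) = -4*1 + 6 = -4 + 6 = 2)
((y(108, l(14, 20)) - 91982) + 325942) - 194265 = ((2 - 91982) + 325942) - 194265 = (-91980 + 325942) - 194265 = 233962 - 194265 = 39697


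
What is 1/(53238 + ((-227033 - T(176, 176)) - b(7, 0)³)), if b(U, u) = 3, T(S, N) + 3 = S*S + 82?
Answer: -1/204877 ≈ -4.8810e-6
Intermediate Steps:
T(S, N) = 79 + S² (T(S, N) = -3 + (S*S + 82) = -3 + (S² + 82) = -3 + (82 + S²) = 79 + S²)
1/(53238 + ((-227033 - T(176, 176)) - b(7, 0)³)) = 1/(53238 + ((-227033 - (79 + 176²)) - 1*3³)) = 1/(53238 + ((-227033 - (79 + 30976)) - 1*27)) = 1/(53238 + ((-227033 - 1*31055) - 27)) = 1/(53238 + ((-227033 - 31055) - 27)) = 1/(53238 + (-258088 - 27)) = 1/(53238 - 258115) = 1/(-204877) = -1/204877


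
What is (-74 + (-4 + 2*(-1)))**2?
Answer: 6400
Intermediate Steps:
(-74 + (-4 + 2*(-1)))**2 = (-74 + (-4 - 2))**2 = (-74 - 6)**2 = (-80)**2 = 6400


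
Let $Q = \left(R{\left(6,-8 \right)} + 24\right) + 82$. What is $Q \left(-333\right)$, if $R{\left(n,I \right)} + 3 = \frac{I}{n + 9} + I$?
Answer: $- \frac{157287}{5} \approx -31457.0$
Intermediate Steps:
$R{\left(n,I \right)} = -3 + I + \frac{I}{9 + n}$ ($R{\left(n,I \right)} = -3 + \left(\frac{I}{n + 9} + I\right) = -3 + \left(\frac{I}{9 + n} + I\right) = -3 + \left(I + \frac{I}{9 + n}\right) = -3 + I + \frac{I}{9 + n}$)
$Q = \frac{1417}{15}$ ($Q = \left(\frac{-27 - 18 + 10 \left(-8\right) - 48}{9 + 6} + 24\right) + 82 = \left(\frac{-27 - 18 - 80 - 48}{15} + 24\right) + 82 = \left(\frac{1}{15} \left(-173\right) + 24\right) + 82 = \left(- \frac{173}{15} + 24\right) + 82 = \frac{187}{15} + 82 = \frac{1417}{15} \approx 94.467$)
$Q \left(-333\right) = \frac{1417}{15} \left(-333\right) = - \frac{157287}{5}$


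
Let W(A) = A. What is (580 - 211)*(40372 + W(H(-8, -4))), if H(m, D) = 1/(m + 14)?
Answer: 29794659/2 ≈ 1.4897e+7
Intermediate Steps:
H(m, D) = 1/(14 + m)
(580 - 211)*(40372 + W(H(-8, -4))) = (580 - 211)*(40372 + 1/(14 - 8)) = 369*(40372 + 1/6) = 369*(40372 + ⅙) = 369*(242233/6) = 29794659/2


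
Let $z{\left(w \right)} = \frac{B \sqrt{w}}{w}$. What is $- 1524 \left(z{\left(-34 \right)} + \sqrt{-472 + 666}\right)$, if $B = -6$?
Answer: $- 1524 \sqrt{194} - \frac{4572 i \sqrt{34}}{17} \approx -21227.0 - 1568.2 i$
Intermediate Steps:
$z{\left(w \right)} = - \frac{6}{\sqrt{w}}$ ($z{\left(w \right)} = \frac{\left(-6\right) \sqrt{w}}{w} = - \frac{6}{\sqrt{w}}$)
$- 1524 \left(z{\left(-34 \right)} + \sqrt{-472 + 666}\right) = - 1524 \left(- \frac{6}{i \sqrt{34}} + \sqrt{-472 + 666}\right) = - 1524 \left(- 6 \left(- \frac{i \sqrt{34}}{34}\right) + \sqrt{194}\right) = - 1524 \left(\frac{3 i \sqrt{34}}{17} + \sqrt{194}\right) = - 1524 \left(\sqrt{194} + \frac{3 i \sqrt{34}}{17}\right) = - 1524 \sqrt{194} - \frac{4572 i \sqrt{34}}{17}$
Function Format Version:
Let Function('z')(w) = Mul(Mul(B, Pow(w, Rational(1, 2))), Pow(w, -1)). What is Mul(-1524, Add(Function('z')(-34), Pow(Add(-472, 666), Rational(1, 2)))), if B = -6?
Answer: Add(Mul(-1524, Pow(194, Rational(1, 2))), Mul(Rational(-4572, 17), I, Pow(34, Rational(1, 2)))) ≈ Add(-21227., Mul(-1568.2, I))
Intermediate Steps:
Function('z')(w) = Mul(-6, Pow(w, Rational(-1, 2))) (Function('z')(w) = Mul(Mul(-6, Pow(w, Rational(1, 2))), Pow(w, -1)) = Mul(-6, Pow(w, Rational(-1, 2))))
Mul(-1524, Add(Function('z')(-34), Pow(Add(-472, 666), Rational(1, 2)))) = Mul(-1524, Add(Mul(-6, Pow(-34, Rational(-1, 2))), Pow(Add(-472, 666), Rational(1, 2)))) = Mul(-1524, Add(Mul(-6, Mul(Rational(-1, 34), I, Pow(34, Rational(1, 2)))), Pow(194, Rational(1, 2)))) = Mul(-1524, Add(Mul(Rational(3, 17), I, Pow(34, Rational(1, 2))), Pow(194, Rational(1, 2)))) = Mul(-1524, Add(Pow(194, Rational(1, 2)), Mul(Rational(3, 17), I, Pow(34, Rational(1, 2))))) = Add(Mul(-1524, Pow(194, Rational(1, 2))), Mul(Rational(-4572, 17), I, Pow(34, Rational(1, 2))))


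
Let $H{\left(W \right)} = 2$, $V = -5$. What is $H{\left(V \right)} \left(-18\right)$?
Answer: $-36$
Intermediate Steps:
$H{\left(V \right)} \left(-18\right) = 2 \left(-18\right) = -36$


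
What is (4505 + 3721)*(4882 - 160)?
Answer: 38843172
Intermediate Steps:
(4505 + 3721)*(4882 - 160) = 8226*4722 = 38843172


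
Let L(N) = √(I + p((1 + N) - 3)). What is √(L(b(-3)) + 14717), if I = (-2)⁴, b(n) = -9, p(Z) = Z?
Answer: √(14717 + √5) ≈ 121.32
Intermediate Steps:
I = 16
L(N) = √(14 + N) (L(N) = √(16 + ((1 + N) - 3)) = √(16 + (-2 + N)) = √(14 + N))
√(L(b(-3)) + 14717) = √(√(14 - 9) + 14717) = √(√5 + 14717) = √(14717 + √5)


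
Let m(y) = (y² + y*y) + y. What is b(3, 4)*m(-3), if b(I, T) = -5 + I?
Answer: -30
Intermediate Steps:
m(y) = y + 2*y² (m(y) = (y² + y²) + y = 2*y² + y = y + 2*y²)
b(3, 4)*m(-3) = (-5 + 3)*(-3*(1 + 2*(-3))) = -(-6)*(1 - 6) = -(-6)*(-5) = -2*15 = -30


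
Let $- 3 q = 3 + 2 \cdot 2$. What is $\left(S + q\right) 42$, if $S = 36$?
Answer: $1414$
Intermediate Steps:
$q = - \frac{7}{3}$ ($q = - \frac{3 + 2 \cdot 2}{3} = - \frac{3 + 4}{3} = \left(- \frac{1}{3}\right) 7 = - \frac{7}{3} \approx -2.3333$)
$\left(S + q\right) 42 = \left(36 - \frac{7}{3}\right) 42 = \frac{101}{3} \cdot 42 = 1414$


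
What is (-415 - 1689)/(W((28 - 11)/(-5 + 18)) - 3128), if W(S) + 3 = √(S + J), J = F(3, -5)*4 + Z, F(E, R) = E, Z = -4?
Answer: 21409778/31860243 + 5786*√13/31860243 ≈ 0.67265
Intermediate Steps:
J = 8 (J = 3*4 - 4 = 12 - 4 = 8)
W(S) = -3 + √(8 + S) (W(S) = -3 + √(S + 8) = -3 + √(8 + S))
(-415 - 1689)/(W((28 - 11)/(-5 + 18)) - 3128) = (-415 - 1689)/((-3 + √(8 + (28 - 11)/(-5 + 18))) - 3128) = -2104/((-3 + √(8 + 17/13)) - 3128) = -2104/((-3 + √(121/13)) - 3128) = -2104/((-3 + 11*√13/13) - 3128) = -2104/(-3131 + 11*√13/13)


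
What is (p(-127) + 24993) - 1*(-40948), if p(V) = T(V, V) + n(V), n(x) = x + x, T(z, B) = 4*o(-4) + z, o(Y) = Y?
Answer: 65544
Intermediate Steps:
T(z, B) = -16 + z (T(z, B) = 4*(-4) + z = -16 + z)
n(x) = 2*x
p(V) = -16 + 3*V (p(V) = (-16 + V) + 2*V = -16 + 3*V)
(p(-127) + 24993) - 1*(-40948) = ((-16 + 3*(-127)) + 24993) - 1*(-40948) = ((-16 - 381) + 24993) + 40948 = (-397 + 24993) + 40948 = 24596 + 40948 = 65544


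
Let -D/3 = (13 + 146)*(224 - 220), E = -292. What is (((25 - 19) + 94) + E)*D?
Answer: 366336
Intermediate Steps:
D = -1908 (D = -3*(13 + 146)*(224 - 220) = -477*4 = -3*636 = -1908)
(((25 - 19) + 94) + E)*D = (((25 - 19) + 94) - 292)*(-1908) = ((6 + 94) - 292)*(-1908) = (100 - 292)*(-1908) = -192*(-1908) = 366336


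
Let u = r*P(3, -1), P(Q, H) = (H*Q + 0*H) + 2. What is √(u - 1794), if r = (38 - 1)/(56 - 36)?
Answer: 7*I*√3665/10 ≈ 42.377*I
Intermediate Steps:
P(Q, H) = 2 + H*Q (P(Q, H) = (H*Q + 0) + 2 = H*Q + 2 = 2 + H*Q)
r = 37/20 ≈ 1.8500
u = -37/20 (u = 37*(2 - 1*3)/20 = 37*(2 - 3)/20 = (37/20)*(-1) = -37/20 ≈ -1.8500)
√(u - 1794) = √(-37/20 - 1794) = √(-35917/20) = 7*I*√3665/10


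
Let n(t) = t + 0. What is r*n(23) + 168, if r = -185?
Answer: -4087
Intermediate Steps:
n(t) = t
r*n(23) + 168 = -185*23 + 168 = -4255 + 168 = -4087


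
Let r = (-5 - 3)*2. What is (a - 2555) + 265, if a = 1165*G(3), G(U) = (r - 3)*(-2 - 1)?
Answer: 64115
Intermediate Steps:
r = -16 (r = -8*2 = -16)
G(U) = 57 (G(U) = (-16 - 3)*(-2 - 1) = -19*(-3) = 57)
a = 66405 (a = 1165*57 = 66405)
(a - 2555) + 265 = (66405 - 2555) + 265 = 63850 + 265 = 64115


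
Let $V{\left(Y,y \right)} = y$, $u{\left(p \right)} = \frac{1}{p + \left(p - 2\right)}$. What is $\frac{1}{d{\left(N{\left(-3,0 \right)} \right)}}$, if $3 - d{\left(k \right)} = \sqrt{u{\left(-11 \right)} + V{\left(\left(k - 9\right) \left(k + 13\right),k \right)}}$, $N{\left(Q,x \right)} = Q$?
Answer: $\frac{72}{289} + \frac{2 i \sqrt{438}}{289} \approx 0.24914 + 0.14483 i$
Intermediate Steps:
$u{\left(p \right)} = \frac{1}{-2 + 2 p}$ ($u{\left(p \right)} = \frac{1}{p + \left(-2 + p\right)} = \frac{1}{-2 + 2 p}$)
$d{\left(k \right)} = 3 - \sqrt{- \frac{1}{24} + k}$ ($d{\left(k \right)} = 3 - \sqrt{\frac{1}{2 \left(-1 - 11\right)} + k} = 3 - \sqrt{\frac{1}{2 \left(-12\right)} + k} = 3 - \sqrt{\frac{1}{2} \left(- \frac{1}{12}\right) + k} = 3 - \sqrt{- \frac{1}{24} + k}$)
$\frac{1}{d{\left(N{\left(-3,0 \right)} \right)}} = \frac{1}{3 - \frac{\sqrt{-6 + 144 \left(-3\right)}}{12}} = \frac{1}{3 - \frac{\sqrt{-6 - 432}}{12}} = \frac{1}{3 - \frac{\sqrt{-438}}{12}} = \frac{1}{3 - \frac{i \sqrt{438}}{12}}$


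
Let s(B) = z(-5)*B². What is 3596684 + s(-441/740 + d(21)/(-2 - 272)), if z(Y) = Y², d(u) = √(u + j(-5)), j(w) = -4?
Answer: 1478658624901573/411116176 + 2205*√17/20276 ≈ 3.5967e+6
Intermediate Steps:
d(u) = √(-4 + u) (d(u) = √(u - 4) = √(-4 + u))
s(B) = 25*B² (s(B) = (-5)²*B² = 25*B²)
3596684 + s(-441/740 + d(21)/(-2 - 272)) = 3596684 + 25*(-441/740 + √(-4 + 21)/(-2 - 272))² = 3596684 + 25*(-441*1/740 + √17/(-274))² = 3596684 + 25*(-441/740 + √17*(-1/274))² = 3596684 + 25*(-441/740 - √17/274)²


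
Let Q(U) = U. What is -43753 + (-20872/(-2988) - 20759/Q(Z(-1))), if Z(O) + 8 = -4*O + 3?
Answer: -17171300/747 ≈ -22987.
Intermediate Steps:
Z(O) = -5 - 4*O (Z(O) = -8 + (-4*O + 3) = -8 + (3 - 4*O) = -5 - 4*O)
-43753 + (-20872/(-2988) - 20759/Q(Z(-1))) = -43753 + (-20872/(-2988) - 20759/(-5 - 4*(-1))) = -43753 + (-20872*(-1/2988) - 20759/(-5 + 4)) = -43753 + (5218/747 - 20759/(-1)) = -43753 + (5218/747 - 20759*(-1)) = -43753 + (5218/747 + 20759) = -43753 + 15512191/747 = -17171300/747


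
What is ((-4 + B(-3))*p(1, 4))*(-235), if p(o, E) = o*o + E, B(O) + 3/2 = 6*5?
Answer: -57575/2 ≈ -28788.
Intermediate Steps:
B(O) = 57/2 (B(O) = -3/2 + 6*5 = -3/2 + 30 = 57/2)
p(o, E) = E + o² (p(o, E) = o² + E = E + o²)
((-4 + B(-3))*p(1, 4))*(-235) = ((-4 + 57/2)*(4 + 1²))*(-235) = (49*(4 + 1)/2)*(-235) = ((49/2)*5)*(-235) = (245/2)*(-235) = -57575/2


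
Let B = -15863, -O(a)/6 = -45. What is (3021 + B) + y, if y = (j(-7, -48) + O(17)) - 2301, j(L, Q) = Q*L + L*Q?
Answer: -14201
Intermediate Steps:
O(a) = 270 (O(a) = -6*(-45) = 270)
j(L, Q) = 2*L*Q (j(L, Q) = L*Q + L*Q = 2*L*Q)
y = -1359 (y = (2*(-7)*(-48) + 270) - 2301 = (672 + 270) - 2301 = 942 - 2301 = -1359)
(3021 + B) + y = (3021 - 15863) - 1359 = -12842 - 1359 = -14201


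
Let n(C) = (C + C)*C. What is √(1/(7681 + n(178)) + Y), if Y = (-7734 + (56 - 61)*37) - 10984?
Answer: I*√95421595389054/71049 ≈ 137.49*I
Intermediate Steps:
n(C) = 2*C² (n(C) = (2*C)*C = 2*C²)
Y = -18903 (Y = (-7734 - 5*37) - 10984 = (-7734 - 185) - 10984 = -7919 - 10984 = -18903)
√(1/(7681 + n(178)) + Y) = √(1/(7681 + 2*178²) - 18903) = √(1/(7681 + 2*31684) - 18903) = √(1/(7681 + 63368) - 18903) = √(1/71049 - 18903) = √(-1343039246/71049) = I*√95421595389054/71049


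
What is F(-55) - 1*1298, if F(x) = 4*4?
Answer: -1282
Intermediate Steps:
F(x) = 16
F(-55) - 1*1298 = 16 - 1*1298 = 16 - 1298 = -1282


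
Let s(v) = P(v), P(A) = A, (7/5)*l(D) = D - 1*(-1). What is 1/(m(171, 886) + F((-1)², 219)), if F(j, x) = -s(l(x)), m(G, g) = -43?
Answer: -7/1401 ≈ -0.0049964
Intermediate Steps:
l(D) = 5/7 + 5*D/7 (l(D) = 5*(D - 1*(-1))/7 = 5*(D + 1)/7 = 5*(1 + D)/7 = 5/7 + 5*D/7)
s(v) = v
F(j, x) = -5/7 - 5*x/7 (F(j, x) = -(5/7 + 5*x/7) = -5/7 - 5*x/7)
1/(m(171, 886) + F((-1)², 219)) = 1/(-43 + (-5/7 - 5/7*219)) = 1/(-43 + (-5/7 - 1095/7)) = 1/(-43 - 1100/7) = 1/(-1401/7) = -7/1401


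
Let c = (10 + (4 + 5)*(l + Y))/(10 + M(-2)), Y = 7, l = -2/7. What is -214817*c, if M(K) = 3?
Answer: -105904781/91 ≈ -1.1638e+6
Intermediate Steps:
l = -2/7 (l = -2*1/7 = -2/7 ≈ -0.28571)
c = 493/91 (c = (10 + (4 + 5)*(-2/7 + 7))/(10 + 3) = (10 + 9*(47/7))/13 = (10 + 423/7)*(1/13) = (493/7)*(1/13) = 493/91 ≈ 5.4176)
-214817*c = -214817*493/91 = -105904781/91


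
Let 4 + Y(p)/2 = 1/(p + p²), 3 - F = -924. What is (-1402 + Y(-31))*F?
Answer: -202595541/155 ≈ -1.3071e+6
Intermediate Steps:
F = 927 (F = 3 - 1*(-924) = 3 + 924 = 927)
Y(p) = -8 + 2/(p + p²)
(-1402 + Y(-31))*F = (-1402 + 2*(1 - 4*(-31) - 4*(-31)²)/(-31*(1 - 31)))*927 = (-1402 + 2*(-1/31)*(1 + 124 - 4*961)/(-30))*927 = (-1402 + 2*(-1/31)*(-1/30)*(1 + 124 - 3844))*927 = (-1402 + 2*(-1/31)*(-1/30)*(-3719))*927 = (-1402 - 3719/465)*927 = -655649/465*927 = -202595541/155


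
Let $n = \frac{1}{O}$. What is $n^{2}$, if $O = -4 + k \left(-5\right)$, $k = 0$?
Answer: $\frac{1}{16} \approx 0.0625$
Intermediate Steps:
$O = -4$ ($O = -4 + 0 \left(-5\right) = -4 + 0 = -4$)
$n = - \frac{1}{4}$ ($n = \frac{1}{-4} = - \frac{1}{4} \approx -0.25$)
$n^{2} = \left(- \frac{1}{4}\right)^{2} = \frac{1}{16}$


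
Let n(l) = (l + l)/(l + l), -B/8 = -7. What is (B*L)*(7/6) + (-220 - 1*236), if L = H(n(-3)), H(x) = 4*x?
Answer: -584/3 ≈ -194.67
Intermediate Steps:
B = 56 (B = -8*(-7) = 56)
n(l) = 1 (n(l) = (2*l)/((2*l)) = (2*l)*(1/(2*l)) = 1)
L = 4 (L = 4*1 = 4)
(B*L)*(7/6) + (-220 - 1*236) = (56*4)*(7/6) + (-220 - 1*236) = 224*(7*(⅙)) + (-220 - 236) = 224*(7/6) - 456 = 784/3 - 456 = -584/3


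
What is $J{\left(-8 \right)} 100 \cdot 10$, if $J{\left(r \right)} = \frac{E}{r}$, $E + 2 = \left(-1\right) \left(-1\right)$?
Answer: $125$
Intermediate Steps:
$E = -1$ ($E = -2 - -1 = -2 + 1 = -1$)
$J{\left(r \right)} = - \frac{1}{r}$
$J{\left(-8 \right)} 100 \cdot 10 = - \frac{1}{-8} \cdot 100 \cdot 10 = \left(-1\right) \left(- \frac{1}{8}\right) 100 \cdot 10 = \frac{1}{8} \cdot 100 \cdot 10 = \frac{25}{2} \cdot 10 = 125$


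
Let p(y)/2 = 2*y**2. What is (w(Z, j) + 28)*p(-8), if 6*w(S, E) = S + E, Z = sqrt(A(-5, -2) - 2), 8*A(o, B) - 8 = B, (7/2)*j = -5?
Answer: 149248/21 + 64*I*sqrt(5)/3 ≈ 7107.0 + 47.703*I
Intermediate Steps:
j = -10/7 (j = (2/7)*(-5) = -10/7 ≈ -1.4286)
A(o, B) = 1 + B/8
p(y) = 4*y**2 (p(y) = 2*(2*y**2) = 4*y**2)
Z = I*sqrt(5)/2 (Z = sqrt((1 + (1/8)*(-2)) - 2) = sqrt((1 - 1/4) - 2) = sqrt(3/4 - 2) = sqrt(-5/4) = I*sqrt(5)/2 ≈ 1.118*I)
w(S, E) = E/6 + S/6 (w(S, E) = (S + E)/6 = (E + S)/6 = E/6 + S/6)
(w(Z, j) + 28)*p(-8) = (((1/6)*(-10/7) + (I*sqrt(5)/2)/6) + 28)*(4*(-8)**2) = ((-5/21 + I*sqrt(5)/12) + 28)*(4*64) = (583/21 + I*sqrt(5)/12)*256 = 149248/21 + 64*I*sqrt(5)/3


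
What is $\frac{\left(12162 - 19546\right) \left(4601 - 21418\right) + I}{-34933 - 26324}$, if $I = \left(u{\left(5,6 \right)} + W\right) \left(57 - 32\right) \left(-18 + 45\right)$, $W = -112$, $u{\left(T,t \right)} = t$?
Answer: $- \frac{124105178}{61257} \approx -2026.0$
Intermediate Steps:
$I = -71550$ ($I = \left(6 - 112\right) \left(57 - 32\right) \left(-18 + 45\right) = - 106 \cdot 25 \cdot 27 = \left(-106\right) 675 = -71550$)
$\frac{\left(12162 - 19546\right) \left(4601 - 21418\right) + I}{-34933 - 26324} = \frac{\left(12162 - 19546\right) \left(4601 - 21418\right) - 71550}{-34933 - 26324} = \frac{\left(-7384\right) \left(-16817\right) - 71550}{-61257} = \left(124176728 - 71550\right) \left(- \frac{1}{61257}\right) = 124105178 \left(- \frac{1}{61257}\right) = - \frac{124105178}{61257}$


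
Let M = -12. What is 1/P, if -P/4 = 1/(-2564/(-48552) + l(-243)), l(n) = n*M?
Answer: -35395049/48552 ≈ -729.01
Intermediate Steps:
l(n) = -12*n (l(n) = n*(-12) = -12*n)
P = -48552/35395049 (P = -4/(-2564/(-48552) - 12*(-243)) = -4/(-2564*(-1/48552) + 2916) = -4/(641/12138 + 2916) = -4/35395049/12138 = -4*12138/35395049 = -48552/35395049 ≈ -0.0013717)
1/P = 1/(-48552/35395049) = -35395049/48552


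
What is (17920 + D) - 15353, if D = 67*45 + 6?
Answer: 5588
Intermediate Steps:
D = 3021 (D = 3015 + 6 = 3021)
(17920 + D) - 15353 = (17920 + 3021) - 15353 = 20941 - 15353 = 5588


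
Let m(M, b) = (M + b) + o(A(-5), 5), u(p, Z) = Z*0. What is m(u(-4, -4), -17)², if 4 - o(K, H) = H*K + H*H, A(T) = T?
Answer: 169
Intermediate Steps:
u(p, Z) = 0
o(K, H) = 4 - H² - H*K (o(K, H) = 4 - (H*K + H*H) = 4 - (H*K + H²) = 4 - (H² + H*K) = 4 + (-H² - H*K) = 4 - H² - H*K)
m(M, b) = 4 + M + b (m(M, b) = (M + b) + (4 - 1*5² - 1*5*(-5)) = (M + b) + (4 - 1*25 + 25) = (M + b) + (4 - 25 + 25) = (M + b) + 4 = 4 + M + b)
m(u(-4, -4), -17)² = (4 + 0 - 17)² = (-13)² = 169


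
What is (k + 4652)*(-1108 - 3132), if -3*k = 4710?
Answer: -13067680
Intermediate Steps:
k = -1570 (k = -⅓*4710 = -1570)
(k + 4652)*(-1108 - 3132) = (-1570 + 4652)*(-1108 - 3132) = 3082*(-4240) = -13067680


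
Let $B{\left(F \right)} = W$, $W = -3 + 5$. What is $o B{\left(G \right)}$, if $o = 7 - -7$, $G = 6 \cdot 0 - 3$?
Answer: $28$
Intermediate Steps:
$W = 2$
$G = -3$ ($G = 0 - 3 = -3$)
$B{\left(F \right)} = 2$
$o = 14$ ($o = 7 + 7 = 14$)
$o B{\left(G \right)} = 14 \cdot 2 = 28$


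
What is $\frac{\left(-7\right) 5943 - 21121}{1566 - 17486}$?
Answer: $\frac{31361}{7960} \approx 3.9398$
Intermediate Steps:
$\frac{\left(-7\right) 5943 - 21121}{1566 - 17486} = \frac{-41601 - 21121}{-15920} = \left(-62722\right) \left(- \frac{1}{15920}\right) = \frac{31361}{7960}$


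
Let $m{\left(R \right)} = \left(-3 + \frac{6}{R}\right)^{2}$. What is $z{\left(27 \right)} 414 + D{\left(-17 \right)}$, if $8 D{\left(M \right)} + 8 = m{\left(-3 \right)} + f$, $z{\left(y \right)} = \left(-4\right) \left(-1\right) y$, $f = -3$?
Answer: $\frac{178855}{4} \approx 44714.0$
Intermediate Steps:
$z{\left(y \right)} = 4 y$
$D{\left(M \right)} = \frac{7}{4}$ ($D{\left(M \right)} = -1 + \frac{\frac{9 \left(-2 - 3\right)^{2}}{9} - 3}{8} = -1 + \frac{9 \cdot \frac{1}{9} \left(-5\right)^{2} - 3}{8} = -1 + \frac{9 \cdot \frac{1}{9} \cdot 25 - 3}{8} = -1 + \frac{25 - 3}{8} = -1 + \frac{1}{8} \cdot 22 = -1 + \frac{11}{4} = \frac{7}{4}$)
$z{\left(27 \right)} 414 + D{\left(-17 \right)} = 4 \cdot 27 \cdot 414 + \frac{7}{4} = 108 \cdot 414 + \frac{7}{4} = 44712 + \frac{7}{4} = \frac{178855}{4}$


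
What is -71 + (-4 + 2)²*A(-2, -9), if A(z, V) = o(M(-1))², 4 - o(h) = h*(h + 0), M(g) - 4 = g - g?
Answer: 505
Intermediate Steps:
M(g) = 4 (M(g) = 4 + (g - g) = 4 + 0 = 4)
o(h) = 4 - h² (o(h) = 4 - h*(h + 0) = 4 - h*h = 4 - h²)
A(z, V) = 144 (A(z, V) = (4 - 1*4²)² = (4 - 1*16)² = (4 - 16)² = (-12)² = 144)
-71 + (-4 + 2)²*A(-2, -9) = -71 + (-4 + 2)²*144 = -71 + (-2)²*144 = -71 + 4*144 = -71 + 576 = 505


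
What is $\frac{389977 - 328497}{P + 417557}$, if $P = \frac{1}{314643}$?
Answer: $\frac{2418031455}{16422673394} \approx 0.14724$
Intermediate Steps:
$P = \frac{1}{314643} \approx 3.1782 \cdot 10^{-6}$
$\frac{389977 - 328497}{P + 417557} = \frac{389977 - 328497}{\frac{1}{314643} + 417557} = \frac{61480}{\frac{131381387152}{314643}} = 61480 \cdot \frac{314643}{131381387152} = \frac{2418031455}{16422673394}$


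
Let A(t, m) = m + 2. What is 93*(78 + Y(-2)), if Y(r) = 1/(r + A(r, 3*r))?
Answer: 14477/2 ≈ 7238.5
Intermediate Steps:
A(t, m) = 2 + m
Y(r) = 1/(2 + 4*r) (Y(r) = 1/(r + (2 + 3*r)) = 1/(2 + 4*r))
93*(78 + Y(-2)) = 93*(78 + 1/(2*(1 + 2*(-2)))) = 93*(78 + 1/(2*(1 - 4))) = 93*(78 + (1/2)/(-3)) = 93*(78 + (1/2)*(-1/3)) = 93*(78 - 1/6) = 93*(467/6) = 14477/2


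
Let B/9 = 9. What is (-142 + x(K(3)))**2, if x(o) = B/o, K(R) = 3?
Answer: 13225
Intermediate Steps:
B = 81 (B = 9*9 = 81)
x(o) = 81/o
(-142 + x(K(3)))**2 = (-142 + 81/3)**2 = (-142 + 81*(1/3))**2 = (-142 + 27)**2 = (-115)**2 = 13225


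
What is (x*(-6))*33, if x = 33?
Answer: -6534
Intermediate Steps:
(x*(-6))*33 = (33*(-6))*33 = -198*33 = -6534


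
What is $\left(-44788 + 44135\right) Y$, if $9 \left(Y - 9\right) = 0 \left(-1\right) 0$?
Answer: $-5877$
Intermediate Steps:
$Y = 9$ ($Y = 9 + \frac{0 \left(-1\right) 0}{9} = 9 + \frac{0 \cdot 0}{9} = 9 + \frac{1}{9} \cdot 0 = 9 + 0 = 9$)
$\left(-44788 + 44135\right) Y = \left(-44788 + 44135\right) 9 = \left(-653\right) 9 = -5877$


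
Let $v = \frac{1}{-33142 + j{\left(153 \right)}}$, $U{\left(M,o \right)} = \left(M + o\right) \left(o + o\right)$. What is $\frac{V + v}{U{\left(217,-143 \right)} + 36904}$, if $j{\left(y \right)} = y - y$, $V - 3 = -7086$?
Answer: $- \frac{234744787}{521655080} \approx -0.45$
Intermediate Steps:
$V = -7083$ ($V = 3 - 7086 = -7083$)
$U{\left(M,o \right)} = 2 o \left(M + o\right)$ ($U{\left(M,o \right)} = \left(M + o\right) 2 o = 2 o \left(M + o\right)$)
$j{\left(y \right)} = 0$
$v = - \frac{1}{33142}$ ($v = \frac{1}{-33142 + 0} = \frac{1}{-33142} = - \frac{1}{33142} \approx -3.0173 \cdot 10^{-5}$)
$\frac{V + v}{U{\left(217,-143 \right)} + 36904} = \frac{-7083 - \frac{1}{33142}}{2 \left(-143\right) \left(217 - 143\right) + 36904} = - \frac{234744787}{33142 \left(2 \left(-143\right) 74 + 36904\right)} = - \frac{234744787}{33142 \left(-21164 + 36904\right)} = - \frac{234744787}{33142 \cdot 15740} = \left(- \frac{234744787}{33142}\right) \frac{1}{15740} = - \frac{234744787}{521655080}$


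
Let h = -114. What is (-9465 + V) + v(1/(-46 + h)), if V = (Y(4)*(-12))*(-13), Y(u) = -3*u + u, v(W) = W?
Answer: -1714081/160 ≈ -10713.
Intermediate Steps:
Y(u) = -2*u
V = -1248 (V = (-2*4*(-12))*(-13) = -8*(-12)*(-13) = 96*(-13) = -1248)
(-9465 + V) + v(1/(-46 + h)) = (-9465 - 1248) + 1/(-46 - 114) = -10713 + 1/(-160) = -10713 - 1/160 = -1714081/160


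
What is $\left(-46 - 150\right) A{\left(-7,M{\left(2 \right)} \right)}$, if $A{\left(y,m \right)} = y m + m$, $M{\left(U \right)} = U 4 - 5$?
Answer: $3528$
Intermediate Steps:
$M{\left(U \right)} = -5 + 4 U$ ($M{\left(U \right)} = 4 U - 5 = -5 + 4 U$)
$A{\left(y,m \right)} = m + m y$ ($A{\left(y,m \right)} = m y + m = m + m y$)
$\left(-46 - 150\right) A{\left(-7,M{\left(2 \right)} \right)} = \left(-46 - 150\right) \left(-5 + 4 \cdot 2\right) \left(1 - 7\right) = - 196 \left(-5 + 8\right) \left(-6\right) = - 196 \cdot 3 \left(-6\right) = \left(-196\right) \left(-18\right) = 3528$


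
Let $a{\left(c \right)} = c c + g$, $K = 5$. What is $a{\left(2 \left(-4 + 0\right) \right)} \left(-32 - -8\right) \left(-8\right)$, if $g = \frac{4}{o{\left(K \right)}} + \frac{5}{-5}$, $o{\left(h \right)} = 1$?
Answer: $12864$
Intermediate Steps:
$g = 3$ ($g = \frac{4}{1} + \frac{5}{-5} = 4 \cdot 1 + 5 \left(- \frac{1}{5}\right) = 4 - 1 = 3$)
$a{\left(c \right)} = 3 + c^{2}$ ($a{\left(c \right)} = c c + 3 = c^{2} + 3 = 3 + c^{2}$)
$a{\left(2 \left(-4 + 0\right) \right)} \left(-32 - -8\right) \left(-8\right) = \left(3 + \left(2 \left(-4 + 0\right)\right)^{2}\right) \left(-32 - -8\right) \left(-8\right) = \left(3 + \left(2 \left(-4\right)\right)^{2}\right) \left(-32 + 8\right) \left(-8\right) = \left(3 + \left(-8\right)^{2}\right) \left(-24\right) \left(-8\right) = \left(3 + 64\right) \left(-24\right) \left(-8\right) = 67 \left(-24\right) \left(-8\right) = \left(-1608\right) \left(-8\right) = 12864$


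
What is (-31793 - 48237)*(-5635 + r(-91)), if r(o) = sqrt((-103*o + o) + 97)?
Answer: 450969050 - 80030*sqrt(9379) ≈ 4.4322e+8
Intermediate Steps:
r(o) = sqrt(97 - 102*o) (r(o) = sqrt(-102*o + 97) = sqrt(97 - 102*o))
(-31793 - 48237)*(-5635 + r(-91)) = (-31793 - 48237)*(-5635 + sqrt(97 - 102*(-91))) = -80030*(-5635 + sqrt(97 + 9282)) = -80030*(-5635 + sqrt(9379)) = 450969050 - 80030*sqrt(9379)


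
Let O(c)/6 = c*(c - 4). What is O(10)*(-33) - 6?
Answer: -11886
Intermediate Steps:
O(c) = 6*c*(-4 + c) (O(c) = 6*(c*(c - 4)) = 6*(c*(-4 + c)) = 6*c*(-4 + c))
O(10)*(-33) - 6 = (6*10*(-4 + 10))*(-33) - 6 = (6*10*6)*(-33) - 6 = 360*(-33) - 6 = -11880 - 6 = -11886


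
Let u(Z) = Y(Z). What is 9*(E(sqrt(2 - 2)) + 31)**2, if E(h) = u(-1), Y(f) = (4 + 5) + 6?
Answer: 19044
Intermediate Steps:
Y(f) = 15 (Y(f) = 9 + 6 = 15)
u(Z) = 15
E(h) = 15
9*(E(sqrt(2 - 2)) + 31)**2 = 9*(15 + 31)**2 = 9*46**2 = 9*2116 = 19044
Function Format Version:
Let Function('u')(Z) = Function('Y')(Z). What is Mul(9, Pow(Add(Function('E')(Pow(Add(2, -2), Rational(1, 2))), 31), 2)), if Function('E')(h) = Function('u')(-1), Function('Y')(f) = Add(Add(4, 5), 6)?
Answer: 19044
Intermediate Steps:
Function('Y')(f) = 15 (Function('Y')(f) = Add(9, 6) = 15)
Function('u')(Z) = 15
Function('E')(h) = 15
Mul(9, Pow(Add(Function('E')(Pow(Add(2, -2), Rational(1, 2))), 31), 2)) = Mul(9, Pow(Add(15, 31), 2)) = Mul(9, Pow(46, 2)) = Mul(9, 2116) = 19044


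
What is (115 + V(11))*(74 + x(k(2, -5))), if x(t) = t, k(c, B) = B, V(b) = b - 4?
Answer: 8418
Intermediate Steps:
V(b) = -4 + b
(115 + V(11))*(74 + x(k(2, -5))) = (115 + (-4 + 11))*(74 - 5) = (115 + 7)*69 = 122*69 = 8418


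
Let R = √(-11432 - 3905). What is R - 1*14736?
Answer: -14736 + 7*I*√313 ≈ -14736.0 + 123.84*I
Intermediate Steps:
R = 7*I*√313 (R = √(-15337) = 7*I*√313 ≈ 123.84*I)
R - 1*14736 = 7*I*√313 - 1*14736 = 7*I*√313 - 14736 = -14736 + 7*I*√313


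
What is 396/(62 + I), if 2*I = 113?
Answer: 264/79 ≈ 3.3418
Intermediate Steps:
I = 113/2 (I = (1/2)*113 = 113/2 ≈ 56.500)
396/(62 + I) = 396/(62 + 113/2) = 396/(237/2) = 396*(2/237) = 264/79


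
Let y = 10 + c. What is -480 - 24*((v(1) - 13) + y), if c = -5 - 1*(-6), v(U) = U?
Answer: -456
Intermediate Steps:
c = 1 (c = -5 + 6 = 1)
y = 11 (y = 10 + 1 = 11)
-480 - 24*((v(1) - 13) + y) = -480 - 24*((1 - 13) + 11) = -480 - 24*(-12 + 11) = -480 - 24*(-1) = -480 - 1*(-24) = -480 + 24 = -456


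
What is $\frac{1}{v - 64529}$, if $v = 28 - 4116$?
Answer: $- \frac{1}{68617} \approx -1.4574 \cdot 10^{-5}$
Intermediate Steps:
$v = -4088$ ($v = 28 - 4116 = -4088$)
$\frac{1}{v - 64529} = \frac{1}{-4088 - 64529} = \frac{1}{-68617} = - \frac{1}{68617}$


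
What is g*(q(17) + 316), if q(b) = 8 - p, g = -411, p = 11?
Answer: -128643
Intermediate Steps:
q(b) = -3 (q(b) = 8 - 1*11 = 8 - 11 = -3)
g*(q(17) + 316) = -411*(-3 + 316) = -411*313 = -128643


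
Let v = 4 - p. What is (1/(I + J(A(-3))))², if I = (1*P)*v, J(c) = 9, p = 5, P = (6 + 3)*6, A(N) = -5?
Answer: 1/2025 ≈ 0.00049383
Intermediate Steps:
P = 54 (P = 9*6 = 54)
v = -1 (v = 4 - 1*5 = 4 - 5 = -1)
I = -54 (I = (1*54)*(-1) = 54*(-1) = -54)
(1/(I + J(A(-3))))² = (1/(-54 + 9))² = (1/(-45))² = (-1/45)² = 1/2025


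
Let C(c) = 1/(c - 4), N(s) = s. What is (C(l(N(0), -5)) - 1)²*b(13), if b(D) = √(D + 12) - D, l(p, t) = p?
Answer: -25/2 ≈ -12.500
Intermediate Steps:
C(c) = 1/(-4 + c)
b(D) = √(12 + D) - D
(C(l(N(0), -5)) - 1)²*b(13) = (1/(-4 + 0) - 1)²*(√(12 + 13) - 1*13) = (1/(-4) - 1)²*(√25 - 13) = (-¼ - 1)²*(5 - 13) = (-5/4)²*(-8) = (25/16)*(-8) = -25/2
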